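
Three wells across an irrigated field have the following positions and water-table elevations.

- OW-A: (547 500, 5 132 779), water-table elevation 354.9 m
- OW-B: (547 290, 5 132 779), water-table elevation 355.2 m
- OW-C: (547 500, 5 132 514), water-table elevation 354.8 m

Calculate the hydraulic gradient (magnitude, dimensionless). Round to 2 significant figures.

∂h/∂x = (355.2 − 354.9) / (547290 − 547500) = -0.001429
∂h/∂y = (354.8 − 354.9) / (5132514 − 5132779) = +0.0003774
|∇h| = √(-0.001429² + 0.0003774²) = 0.001478

0.0015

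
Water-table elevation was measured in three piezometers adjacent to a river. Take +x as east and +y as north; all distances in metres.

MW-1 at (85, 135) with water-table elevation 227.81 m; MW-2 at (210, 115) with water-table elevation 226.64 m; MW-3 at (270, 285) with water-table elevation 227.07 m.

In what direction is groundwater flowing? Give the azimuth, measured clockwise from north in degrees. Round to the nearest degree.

123°

Differences from MW-1: to MW-2 (Δx, Δy, Δh) = (125, -20, -1.17); to MW-3 = (185, 150, -0.74).
Solve a·Δx + b·Δy = Δh: det = 125·150 − 185·(-20) = 22450.
∂h/∂x = [(-1.17)·150 − (-0.74)·(-20)] / 22450 = -0.008477
∂h/∂y = [125·(-0.74) − 185·(-1.17)] / 22450 = +0.005521
Flow direction (−∇h) has components (+0.008477 E, -0.005521 N).
Azimuth = atan2(E, N) = atan2(+0.008477, -0.005521) = 123.1° ≈ 123°.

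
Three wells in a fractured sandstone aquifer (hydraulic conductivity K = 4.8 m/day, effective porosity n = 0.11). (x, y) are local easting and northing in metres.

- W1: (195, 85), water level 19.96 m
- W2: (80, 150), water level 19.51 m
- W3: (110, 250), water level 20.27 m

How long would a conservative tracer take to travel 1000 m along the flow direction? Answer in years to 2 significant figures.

Differences from W1: to W2 (Δx, Δy, Δh) = (-115, 65, -0.45); to W3 = (-85, 165, +0.31).
Solve a·Δx + b·Δy = Δh: det = (-115)·165 − (-85)·65 = -13450.
∂h/∂x = [(-0.45)·165 − (+0.31)·65] / -13450 = +0.007019
∂h/∂y = [(-115)·(+0.31) − (-85)·(-0.45)] / -13450 = +0.005494
|∇h| = √(0.007019² + 0.005494²) = 0.008913
Seepage velocity v = K·i/n = 4.8 × 0.008913 / 0.11 = 0.3889 m/day.
t = 1000 / 0.3889 = 2571 days = 7.04 years.

7.0 years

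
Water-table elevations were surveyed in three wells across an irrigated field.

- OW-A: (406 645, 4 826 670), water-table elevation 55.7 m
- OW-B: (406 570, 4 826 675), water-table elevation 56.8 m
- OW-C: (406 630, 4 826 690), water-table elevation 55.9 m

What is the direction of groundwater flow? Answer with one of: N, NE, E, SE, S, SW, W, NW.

E

Taking OW-A as reference: OW-B−OW-A = (-75, 5, +1.1); OW-C−OW-A = (-15, 20, +0.2).
Solve a·Δx + b·Δy = Δh: det = (-75)·20 − (-15)·5 = -1425.
∂h/∂x = [(+1.1)·20 − (+0.2)·5] / -1425 = -0.01474
∂h/∂y = [(-75)·(+0.2) − (-15)·(+1.1)] / -1425 = -0.001053
Flow = −∇h = (+0.01474 east, +0.001053 north), which points east.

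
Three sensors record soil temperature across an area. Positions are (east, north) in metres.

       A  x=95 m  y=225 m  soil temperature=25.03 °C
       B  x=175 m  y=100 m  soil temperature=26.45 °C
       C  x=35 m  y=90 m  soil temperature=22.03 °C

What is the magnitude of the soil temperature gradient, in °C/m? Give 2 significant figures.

Differences from A: to B (Δx, Δy, Δh) = (80, -125, +1.42); to C = (-60, -135, -3.00).
Determinant of the coordinate differences = 80·(-135) − (-60)·(-125) = -18300.
∂T/∂x = [(+1.42)·(-135) − (-3.00)·(-125)] / -18300 = +0.03097
∂T/∂y = [80·(-3.00) − (-60)·(+1.42)] / -18300 = +0.008459
|∇f| = √(0.03097² + 0.008459²) = 0.0321 °C/m

0.032 °C/m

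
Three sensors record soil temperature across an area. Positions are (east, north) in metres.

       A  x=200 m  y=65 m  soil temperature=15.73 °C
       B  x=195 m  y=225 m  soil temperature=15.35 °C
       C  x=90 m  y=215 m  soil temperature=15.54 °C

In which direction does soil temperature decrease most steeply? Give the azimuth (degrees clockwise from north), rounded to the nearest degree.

Differences from A: to B (Δx, Δy, Δh) = (-5, 160, -0.38); to C = (-110, 150, -0.19).
Solve a·Δx + b·Δy = ΔT: det = (-5)·150 − (-110)·160 = 16850.
∂T/∂x = [(-0.38)·150 − (-0.19)·160] / 16850 = -0.001579
∂T/∂y = [(-5)·(-0.19) − (-110)·(-0.38)] / 16850 = -0.002424
Steepest decrease is along −∇f: components (+0.001579 E, +0.002424 N).
Azimuth = atan2(+0.001579, +0.002424) = 33.1° ≈ 033°.

033°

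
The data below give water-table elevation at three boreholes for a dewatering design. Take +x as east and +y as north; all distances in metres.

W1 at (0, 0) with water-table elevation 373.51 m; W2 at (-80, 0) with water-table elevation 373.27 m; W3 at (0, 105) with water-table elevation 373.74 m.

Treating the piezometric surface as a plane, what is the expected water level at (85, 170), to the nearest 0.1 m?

374.1 m

∂h/∂x = (373.27 − 373.51) / (-80 − 0) = +0.003000
∂h/∂y = (373.74 − 373.51) / (105 − 0) = +0.002190
h(85, 170) = 373.51 + (+0.003000)·(85) + (+0.002190)·(170) = 373.51 +0.255 +0.372 = 374.137 m.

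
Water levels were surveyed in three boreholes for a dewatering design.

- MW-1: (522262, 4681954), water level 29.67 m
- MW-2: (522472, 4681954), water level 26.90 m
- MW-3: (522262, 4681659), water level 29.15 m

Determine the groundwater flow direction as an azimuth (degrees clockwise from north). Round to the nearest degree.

098°

∂h/∂x = (26.90 − 29.67) / (522472 − 522262) = -0.01319
∂h/∂y = (29.15 − 29.67) / (4681659 − 4681954) = +0.001763
Flow direction (−∇h) has components (+0.01319 E, -0.001763 N).
Azimuth = atan2(E, N) = atan2(+0.01319, -0.001763) = 97.6° ≈ 098°.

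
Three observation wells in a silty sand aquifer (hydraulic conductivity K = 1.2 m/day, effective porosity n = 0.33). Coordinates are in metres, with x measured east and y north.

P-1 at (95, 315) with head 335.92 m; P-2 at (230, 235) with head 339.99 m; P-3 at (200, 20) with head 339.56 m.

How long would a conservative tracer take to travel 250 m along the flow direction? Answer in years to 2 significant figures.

Differences from P-1: to P-2 (Δx, Δy, Δh) = (135, -80, +4.07); to P-3 = (105, -295, +3.64).
Determinant of the coordinate differences = 135·(-295) − 105·(-80) = -31425.
∂h/∂x = [(+4.07)·(-295) − (+3.64)·(-80)] / -31425 = +0.02894
∂h/∂y = [135·(+3.64) − 105·(+4.07)] / -31425 = -0.002038
|∇h| = √(0.02894² + -0.002038²) = 0.02901
Seepage velocity v = K·i/n = 1.2 × 0.02901 / 0.33 = 0.1055 m/day.
t = 250 / 0.1055 = 2370 days = 6.49 years.

6.5 years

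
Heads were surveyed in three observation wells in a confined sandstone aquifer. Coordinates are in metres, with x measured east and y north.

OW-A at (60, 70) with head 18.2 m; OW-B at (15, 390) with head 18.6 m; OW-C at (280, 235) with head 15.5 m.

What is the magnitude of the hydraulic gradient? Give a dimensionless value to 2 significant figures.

0.012

With h = a·x + b·y + c and OW-A as origin, the differences give:
  (-45)·a + 320·b = +0.4
  220·a + 165·b = -2.7
Eliminate b (×165 and ×320, subtract): -77825·a = 930.00 → a = ∂h/∂x = -0.01195
Back-substitute: b = ∂h/∂y = -0.0004305.
|∇h| = √(-0.01195² + -0.0004305²) = 0.01196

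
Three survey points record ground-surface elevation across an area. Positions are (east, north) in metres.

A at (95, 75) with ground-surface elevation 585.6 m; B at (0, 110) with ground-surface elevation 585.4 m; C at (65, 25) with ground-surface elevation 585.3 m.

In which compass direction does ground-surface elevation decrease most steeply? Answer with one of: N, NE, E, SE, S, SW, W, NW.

Taking A as reference: B−A = (-95, 35, -0.2); C−A = (-30, -50, -0.3).
Determinant of the coordinate differences = (-95)·(-50) − (-30)·35 = 5800.
∂z/∂x = [(-0.2)·(-50) − (-0.3)·35] / 5800 = +0.003534
∂z/∂y = [(-95)·(-0.3) − (-30)·(-0.2)] / 5800 = +0.003879
Steepest decrease is along −∇f = (-0.003534 E, -0.003879 N) → southwest.

SW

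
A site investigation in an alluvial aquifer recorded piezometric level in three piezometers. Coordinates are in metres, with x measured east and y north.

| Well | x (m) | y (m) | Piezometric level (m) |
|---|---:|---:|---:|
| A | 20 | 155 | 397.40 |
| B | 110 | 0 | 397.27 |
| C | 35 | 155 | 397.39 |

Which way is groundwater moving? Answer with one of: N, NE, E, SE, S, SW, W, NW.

SE

With h = a·x + b·y + c and A as origin, the differences give:
  90·a + (-155)·b = -0.13
  15·a + 0·b = -0.01
Eliminate b (×0 and ×(-155), subtract): 2325·a = -1.550 → a = ∂h/∂x = -0.0006667
Back-substitute: b = ∂h/∂y = +0.0004516.
Flow = −∇h = (+0.0006667 east, -0.0004516 north), which points southeast.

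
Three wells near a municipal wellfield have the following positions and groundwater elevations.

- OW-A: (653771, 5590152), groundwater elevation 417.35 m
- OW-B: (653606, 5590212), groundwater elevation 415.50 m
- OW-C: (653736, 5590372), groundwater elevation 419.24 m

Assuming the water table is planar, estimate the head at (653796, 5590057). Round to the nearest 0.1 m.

416.7 m

Taking OW-A as reference: OW-B−OW-A = (-165, 60, -1.85); OW-C−OW-A = (-35, 220, +1.89).
Determinant of the coordinate differences = (-165)·220 − (-35)·60 = -34200.
∂h/∂x = [(-1.85)·220 − (+1.89)·60] / -34200 = +0.01522
∂h/∂y = [(-165)·(+1.89) − (-35)·(-1.85)] / -34200 = +0.01101
h(653796, 5590057) = 417.35 + (+0.01522)·(25) + (+0.01101)·(-95) = 417.35 +0.380 -1.046 = 416.684 m.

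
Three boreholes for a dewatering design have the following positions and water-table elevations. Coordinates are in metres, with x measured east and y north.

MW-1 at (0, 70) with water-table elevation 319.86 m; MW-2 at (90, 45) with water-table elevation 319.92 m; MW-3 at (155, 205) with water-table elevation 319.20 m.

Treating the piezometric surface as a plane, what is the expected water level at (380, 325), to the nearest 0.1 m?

Differences from MW-1: to MW-2 (Δx, Δy, Δh) = (90, -25, +0.06); to MW-3 = (155, 135, -0.66).
Solve a·Δx + b·Δy = Δh: det = 90·135 − 155·(-25) = 16025.
∂h/∂x = [(+0.06)·135 − (-0.66)·(-25)] / 16025 = -0.0005242
∂h/∂y = [90·(-0.66) − 155·(+0.06)] / 16025 = -0.004287
h(380, 325) = 319.86 + (-0.0005242)·(380) + (-0.004287)·(255) = 319.86 -0.199 -1.093 = 318.568 m.

318.6 m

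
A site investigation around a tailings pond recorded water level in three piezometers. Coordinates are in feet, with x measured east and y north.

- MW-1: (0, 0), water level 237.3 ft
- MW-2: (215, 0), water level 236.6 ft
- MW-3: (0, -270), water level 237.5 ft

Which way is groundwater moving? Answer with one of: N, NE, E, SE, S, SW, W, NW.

E

∂h/∂x = (236.6 − 237.3) / (215 − 0) = -0.003256
∂h/∂y = (237.5 − 237.3) / (-270 − 0) = -0.0007407
Flow = −∇h = (+0.003256 east, +0.0007407 north), which points east.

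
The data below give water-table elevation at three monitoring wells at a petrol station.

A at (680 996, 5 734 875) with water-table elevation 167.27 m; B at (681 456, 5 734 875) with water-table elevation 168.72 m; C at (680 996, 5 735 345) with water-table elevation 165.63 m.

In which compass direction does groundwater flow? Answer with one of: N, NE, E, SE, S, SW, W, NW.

∂h/∂x = (168.72 − 167.27) / (681456 − 680996) = +0.003152
∂h/∂y = (165.63 − 167.27) / (5735345 − 5734875) = -0.003489
Flow = −∇h = (-0.003152 east, +0.003489 north), which points northwest.

NW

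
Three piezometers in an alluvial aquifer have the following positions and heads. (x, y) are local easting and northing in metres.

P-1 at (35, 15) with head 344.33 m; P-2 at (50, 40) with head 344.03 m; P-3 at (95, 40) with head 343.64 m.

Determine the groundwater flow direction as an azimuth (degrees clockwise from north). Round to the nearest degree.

Differences from P-1: to P-2 (Δx, Δy, Δh) = (15, 25, -0.30); to P-3 = (60, 25, -0.69).
Solve a·Δx + b·Δy = Δh: det = 15·25 − 60·25 = -1125.
∂h/∂x = [(-0.30)·25 − (-0.69)·25] / -1125 = -0.008667
∂h/∂y = [15·(-0.69) − 60·(-0.30)] / -1125 = -0.006800
Flow direction (−∇h) has components (+0.008667 E, +0.006800 N).
Azimuth = atan2(E, N) = atan2(+0.008667, +0.006800) = 51.9° ≈ 052°.

052°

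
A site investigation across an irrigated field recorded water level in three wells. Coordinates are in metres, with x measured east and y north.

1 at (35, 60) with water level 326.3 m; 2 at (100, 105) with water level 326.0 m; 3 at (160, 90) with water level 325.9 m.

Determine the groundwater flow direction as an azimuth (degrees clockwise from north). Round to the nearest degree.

Differences from 1: to 2 (Δx, Δy, Δh) = (65, 45, -0.3); to 3 = (125, 30, -0.4).
Determinant of the coordinate differences = 65·30 − 125·45 = -3675.
∂h/∂x = [(-0.3)·30 − (-0.4)·45] / -3675 = -0.002449
∂h/∂y = [65·(-0.4) − 125·(-0.3)] / -3675 = -0.003129
Flow direction (−∇h) has components (+0.002449 E, +0.003129 N).
Azimuth = atan2(E, N) = atan2(+0.002449, +0.003129) = 38.0° ≈ 038°.

038°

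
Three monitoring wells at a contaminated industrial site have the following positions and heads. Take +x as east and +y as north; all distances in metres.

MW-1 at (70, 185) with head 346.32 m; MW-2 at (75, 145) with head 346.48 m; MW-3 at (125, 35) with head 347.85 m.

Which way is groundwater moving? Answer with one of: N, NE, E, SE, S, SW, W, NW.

W

Taking MW-1 as reference: MW-2−MW-1 = (5, -40, +0.16); MW-3−MW-1 = (55, -150, +1.53).
Solve a·Δx + b·Δy = Δh: det = 5·(-150) − 55·(-40) = 1450.
∂h/∂x = [(+0.16)·(-150) − (+1.53)·(-40)] / 1450 = +0.02566
∂h/∂y = [5·(+1.53) − 55·(+0.16)] / 1450 = -0.0007931
Flow = −∇h = (-0.02566 east, +0.0007931 north), which points west.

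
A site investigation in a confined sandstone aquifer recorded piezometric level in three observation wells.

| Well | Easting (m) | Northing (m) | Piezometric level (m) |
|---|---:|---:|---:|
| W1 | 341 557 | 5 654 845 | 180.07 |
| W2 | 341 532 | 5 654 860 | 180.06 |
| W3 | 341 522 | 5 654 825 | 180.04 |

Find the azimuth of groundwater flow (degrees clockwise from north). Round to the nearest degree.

Taking W1 as reference: W2−W1 = (-25, 15, -0.01); W3−W1 = (-35, -20, -0.03).
Determinant of the coordinate differences = (-25)·(-20) − (-35)·15 = 1025.
∂h/∂x = [(-0.01)·(-20) − (-0.03)·15] / 1025 = +0.0006341
∂h/∂y = [(-25)·(-0.03) − (-35)·(-0.01)] / 1025 = +0.0003902
Flow direction (−∇h) has components (-0.0006341 E, -0.0003902 N).
Azimuth = atan2(E, N) = atan2(-0.0006341, -0.0003902) = 238.4° ≈ 238°.

238°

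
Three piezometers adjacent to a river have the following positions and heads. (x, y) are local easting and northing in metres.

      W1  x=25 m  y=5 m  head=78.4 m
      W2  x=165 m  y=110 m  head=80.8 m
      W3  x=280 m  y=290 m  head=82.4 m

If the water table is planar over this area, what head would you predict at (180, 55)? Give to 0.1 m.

81.3 m

With h = a·x + b·y + c and W1 as origin, the differences give:
  140·a + 105·b = +2.4
  255·a + 285·b = +4.0
Eliminate b (×285 and ×105, subtract): 13125·a = 264.00 → a = ∂h/∂x = +0.02011
Back-substitute: b = ∂h/∂y = -0.003962.
h(180, 55) = 78.4 + (+0.02011)·(155) + (-0.003962)·(50) = 78.4 +3.118 -0.198 = 81.320 m.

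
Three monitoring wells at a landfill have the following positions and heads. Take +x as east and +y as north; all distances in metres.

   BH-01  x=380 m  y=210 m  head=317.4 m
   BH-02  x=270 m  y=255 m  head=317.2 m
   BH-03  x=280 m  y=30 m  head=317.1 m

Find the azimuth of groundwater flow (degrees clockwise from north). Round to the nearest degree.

255°

Taking BH-01 as reference: BH-02−BH-01 = (-110, 45, -0.2); BH-03−BH-01 = (-100, -180, -0.3).
Solve a·Δx + b·Δy = Δh: det = (-110)·(-180) − (-100)·45 = 24300.
∂h/∂x = [(-0.2)·(-180) − (-0.3)·45] / 24300 = +0.002037
∂h/∂y = [(-110)·(-0.3) − (-100)·(-0.2)] / 24300 = +0.0005350
Flow direction (−∇h) has components (-0.002037 E, -0.0005350 N).
Azimuth = atan2(E, N) = atan2(-0.002037, -0.0005350) = 255.3° ≈ 255°.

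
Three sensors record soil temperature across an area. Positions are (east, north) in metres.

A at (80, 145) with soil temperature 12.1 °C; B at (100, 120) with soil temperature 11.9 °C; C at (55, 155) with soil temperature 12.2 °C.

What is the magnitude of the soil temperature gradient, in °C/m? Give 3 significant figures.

0.00716 °C/m

Taking A as reference: B−A = (20, -25, -0.2); C−A = (-25, 10, +0.1).
Determinant of the coordinate differences = 20·10 − (-25)·(-25) = -425.
∂T/∂x = [(-0.2)·10 − (+0.1)·(-25)] / -425 = -0.001176
∂T/∂y = [20·(+0.1) − (-25)·(-0.2)] / -425 = +0.007059
|∇f| = √(-0.001176² + 0.007059²) = 0.007156 °C/m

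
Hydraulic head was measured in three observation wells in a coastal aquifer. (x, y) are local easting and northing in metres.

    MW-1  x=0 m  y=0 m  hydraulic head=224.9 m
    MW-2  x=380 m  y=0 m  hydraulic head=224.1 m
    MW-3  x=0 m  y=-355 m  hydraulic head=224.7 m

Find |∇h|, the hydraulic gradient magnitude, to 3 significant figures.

0.00218

∂h/∂x = (224.1 − 224.9) / (380 − 0) = -0.002105
∂h/∂y = (224.7 − 224.9) / (-355 − 0) = +0.0005634
|∇h| = √(-0.002105² + 0.0005634²) = 0.002179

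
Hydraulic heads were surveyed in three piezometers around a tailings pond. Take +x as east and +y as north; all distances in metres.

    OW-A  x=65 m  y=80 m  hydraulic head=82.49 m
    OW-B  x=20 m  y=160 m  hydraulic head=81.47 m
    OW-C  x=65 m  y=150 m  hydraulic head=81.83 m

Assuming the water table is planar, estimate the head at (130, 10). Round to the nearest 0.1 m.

Differences from OW-A: to OW-B (Δx, Δy, Δh) = (-45, 80, -1.02); to OW-C = (0, 70, -0.66).
Determinant of the coordinate differences = (-45)·70 − 0·80 = -3150.
∂h/∂x = [(-1.02)·70 − (-0.66)·80] / -3150 = +0.005905
∂h/∂y = [(-45)·(-0.66) − 0·(-1.02)] / -3150 = -0.009429
h(130, 10) = 82.49 + (+0.005905)·(65) + (-0.009429)·(-70) = 82.49 +0.384 +0.660 = 83.534 m.

83.5 m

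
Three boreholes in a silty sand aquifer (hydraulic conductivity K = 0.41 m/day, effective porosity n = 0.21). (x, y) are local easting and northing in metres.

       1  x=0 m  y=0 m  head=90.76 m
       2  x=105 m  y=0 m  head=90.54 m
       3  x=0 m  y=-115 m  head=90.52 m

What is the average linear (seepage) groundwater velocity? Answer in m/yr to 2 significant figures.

2.1 m/yr

∂h/∂x = (90.54 − 90.76) / (105 − 0) = -0.002095
∂h/∂y = (90.52 − 90.76) / (-115 − 0) = +0.002087
|∇h| = √(-0.002095² + 0.002087²) = 0.002957
Seepage velocity v = K·i/n = 0.41 × 0.002957 / 0.21 = 0.005773 m/day = 2.109 m/yr.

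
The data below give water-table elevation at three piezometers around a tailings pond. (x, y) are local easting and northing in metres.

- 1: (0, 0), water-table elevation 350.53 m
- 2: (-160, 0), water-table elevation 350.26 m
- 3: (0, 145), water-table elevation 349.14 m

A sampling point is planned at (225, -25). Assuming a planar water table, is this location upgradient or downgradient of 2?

upgradient

∂h/∂x = (350.26 − 350.53) / (-160 − 0) = +0.001687
∂h/∂y = (349.14 − 350.53) / (145 − 0) = -0.009586
Head at (225, -25) = 350.53 + (+0.001687)·(225) + (-0.009586)·(-25) = 351.15 m.
That is higher than the 350.26 m at 2, so the point is upgradient.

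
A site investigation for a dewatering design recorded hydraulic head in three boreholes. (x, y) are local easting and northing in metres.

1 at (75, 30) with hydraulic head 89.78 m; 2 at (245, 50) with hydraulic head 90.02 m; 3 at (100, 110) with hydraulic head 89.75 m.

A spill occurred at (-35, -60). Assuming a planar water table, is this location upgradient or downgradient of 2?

downgradient

With h = a·x + b·y + c and 1 as origin, the differences give:
  170·a + 20·b = +0.24
  25·a + 80·b = -0.03
Eliminate b (×80 and ×20, subtract): 13100·a = 19.800 → a = ∂h/∂x = +0.001511
Back-substitute: b = ∂h/∂y = -0.0008473.
Head at (-35, -60) = 89.78 + (+0.001511)·(-110) + (-0.0008473)·(-90) = 89.69 m.
That is lower than the 90.02 m at 2, so the point is downgradient.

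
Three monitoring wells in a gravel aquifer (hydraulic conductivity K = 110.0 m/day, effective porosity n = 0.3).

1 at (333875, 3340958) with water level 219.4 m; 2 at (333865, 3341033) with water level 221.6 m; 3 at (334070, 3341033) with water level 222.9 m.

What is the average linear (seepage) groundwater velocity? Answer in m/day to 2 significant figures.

11 m/day

With h = a·x + b·y + c and 1 as origin, the differences give:
  (-10)·a + 75·b = +2.2
  195·a + 75·b = +3.5
Eliminate b (×75 and ×75, subtract): -15375·a = -97.50 → a = ∂h/∂x = +0.006341
Back-substitute: b = ∂h/∂y = +0.03018.
|∇h| = √(0.006341² + 0.03018²) = 0.03084
Seepage velocity v = K·i/n = 110.0 × 0.03084 / 0.3 = 11.31 m/day.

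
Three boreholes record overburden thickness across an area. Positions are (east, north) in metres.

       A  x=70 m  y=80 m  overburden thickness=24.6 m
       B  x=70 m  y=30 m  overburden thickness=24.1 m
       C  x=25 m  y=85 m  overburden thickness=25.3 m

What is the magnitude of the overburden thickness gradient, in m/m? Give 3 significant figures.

0.0176 m/m

With d = a·x + b·y + c and A as origin, the differences give:
  0·a + (-50)·b = -0.5
  (-45)·a + 5·b = +0.7
Eliminate b (×5 and ×(-50), subtract): -2250·a = 32.50 → a = ∂d/∂x = -0.01444
Back-substitute: b = ∂d/∂y = +0.01000.
|∇f| = √(-0.01444² + 0.01000²) = 0.01756 m/m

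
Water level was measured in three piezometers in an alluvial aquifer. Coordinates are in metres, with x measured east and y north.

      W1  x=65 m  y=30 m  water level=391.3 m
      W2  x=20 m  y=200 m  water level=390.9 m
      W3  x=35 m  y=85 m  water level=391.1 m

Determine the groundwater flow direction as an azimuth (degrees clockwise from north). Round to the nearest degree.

284°

Differences from W1: to W2 (Δx, Δy, Δh) = (-45, 170, -0.4); to W3 = (-30, 55, -0.2).
Determinant of the coordinate differences = (-45)·55 − (-30)·170 = 2625.
∂h/∂x = [(-0.4)·55 − (-0.2)·170] / 2625 = +0.004571
∂h/∂y = [(-45)·(-0.2) − (-30)·(-0.4)] / 2625 = -0.001143
Flow direction (−∇h) has components (-0.004571 E, +0.001143 N).
Azimuth = atan2(E, N) = atan2(-0.004571, +0.001143) = 284.0° ≈ 284°.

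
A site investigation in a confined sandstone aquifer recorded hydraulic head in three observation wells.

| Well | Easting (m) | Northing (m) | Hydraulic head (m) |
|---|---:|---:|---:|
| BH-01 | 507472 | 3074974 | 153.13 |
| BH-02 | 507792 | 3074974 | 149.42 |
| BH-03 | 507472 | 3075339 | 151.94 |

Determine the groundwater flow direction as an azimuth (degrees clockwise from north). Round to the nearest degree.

074°

∂h/∂x = (149.42 − 153.13) / (507792 − 507472) = -0.01159
∂h/∂y = (151.94 − 153.13) / (3075339 − 3074974) = -0.003260
Flow direction (−∇h) has components (+0.01159 E, +0.003260 N).
Azimuth = atan2(E, N) = atan2(+0.01159, +0.003260) = 74.3° ≈ 074°.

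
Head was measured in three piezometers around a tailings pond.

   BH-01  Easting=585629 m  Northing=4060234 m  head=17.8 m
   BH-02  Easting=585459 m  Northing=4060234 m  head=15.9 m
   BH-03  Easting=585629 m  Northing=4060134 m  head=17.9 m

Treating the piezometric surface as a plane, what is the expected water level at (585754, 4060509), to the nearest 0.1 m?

∂h/∂x = (15.9 − 17.8) / (585459 − 585629) = +0.01118
∂h/∂y = (17.9 − 17.8) / (4060134 − 4060234) = -0.0010000
h(585754, 4060509) = 17.8 + (+0.01118)·(125) + (-0.0010000)·(275) = 17.8 +1.397 -0.275 = 18.922 m.

18.9 m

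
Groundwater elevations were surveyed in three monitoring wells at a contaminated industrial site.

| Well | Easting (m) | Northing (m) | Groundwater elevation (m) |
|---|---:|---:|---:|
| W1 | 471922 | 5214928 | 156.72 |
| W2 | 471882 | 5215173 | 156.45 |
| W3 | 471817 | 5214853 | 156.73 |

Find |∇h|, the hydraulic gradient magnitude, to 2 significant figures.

Three-point gradient (reference W1): Δ to W2 = (-40, 245, -0.27), Δ to W3 = (-105, -75, +0.01).
∂h/∂x = +0.0006197, ∂h/∂y = -0.001001 (det = 28725).
|∇h| = √(0.0006197² + -0.001001²) = 0.001177

0.0012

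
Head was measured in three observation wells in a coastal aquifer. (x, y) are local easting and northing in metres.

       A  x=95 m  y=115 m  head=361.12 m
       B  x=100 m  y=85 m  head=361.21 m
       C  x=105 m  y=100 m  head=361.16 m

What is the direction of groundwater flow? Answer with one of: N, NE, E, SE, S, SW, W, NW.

Differences from A: to B (Δx, Δy, Δh) = (5, -30, +0.09); to C = (10, -15, +0.04).
Determinant of the coordinate differences = 5·(-15) − 10·(-30) = 225.
∂h/∂x = [(+0.09)·(-15) − (+0.04)·(-30)] / 225 = -0.0006667
∂h/∂y = [5·(+0.04) − 10·(+0.09)] / 225 = -0.003111
Flow = −∇h = (+0.0006667 east, +0.003111 north), which points north.

N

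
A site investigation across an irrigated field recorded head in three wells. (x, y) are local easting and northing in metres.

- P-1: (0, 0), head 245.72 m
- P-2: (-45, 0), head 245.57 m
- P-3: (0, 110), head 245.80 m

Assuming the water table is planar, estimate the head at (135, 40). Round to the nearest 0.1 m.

246.2 m

∂h/∂x = (245.57 − 245.72) / (-45 − 0) = +0.003333
∂h/∂y = (245.80 − 245.72) / (110 − 0) = +0.0007273
h(135, 40) = 245.72 + (+0.003333)·(135) + (+0.0007273)·(40) = 245.72 +0.450 +0.029 = 246.199 m.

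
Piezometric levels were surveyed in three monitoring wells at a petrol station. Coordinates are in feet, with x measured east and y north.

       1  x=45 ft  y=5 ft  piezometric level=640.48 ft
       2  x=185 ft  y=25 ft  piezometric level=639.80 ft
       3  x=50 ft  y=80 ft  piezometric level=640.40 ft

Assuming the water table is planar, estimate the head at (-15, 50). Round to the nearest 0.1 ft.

640.7 ft

With h = a·x + b·y + c and 1 as origin, the differences give:
  140·a + 20·b = -0.68
  5·a + 75·b = -0.08
Eliminate b (×75 and ×20, subtract): 10400·a = -49.400 → a = ∂h/∂x = -0.004750
Back-substitute: b = ∂h/∂y = -0.0007500.
h(-15, 50) = 640.48 + (-0.004750)·(-60) + (-0.0007500)·(45) = 640.48 +0.285 -0.034 = 640.731 ft.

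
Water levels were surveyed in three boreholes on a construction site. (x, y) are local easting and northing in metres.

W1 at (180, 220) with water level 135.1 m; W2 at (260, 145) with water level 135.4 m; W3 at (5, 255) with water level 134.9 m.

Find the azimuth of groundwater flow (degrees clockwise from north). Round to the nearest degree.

Taking W1 as reference: W2−W1 = (80, -75, +0.3); W3−W1 = (-175, 35, -0.2).
Determinant of the coordinate differences = 80·35 − (-175)·(-75) = -10325.
∂h/∂x = [(+0.3)·35 − (-0.2)·(-75)] / -10325 = +0.0004358
∂h/∂y = [80·(-0.2) − (-175)·(+0.3)] / -10325 = -0.003535
Flow direction (−∇h) has components (-0.0004358 E, +0.003535 N).
Azimuth = atan2(E, N) = atan2(-0.0004358, +0.003535) = 353.0° ≈ 353°.

353°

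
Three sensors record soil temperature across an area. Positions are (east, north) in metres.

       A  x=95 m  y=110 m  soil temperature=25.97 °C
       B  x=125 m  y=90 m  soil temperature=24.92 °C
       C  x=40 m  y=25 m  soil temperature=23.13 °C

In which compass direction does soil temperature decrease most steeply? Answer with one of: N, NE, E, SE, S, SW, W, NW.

S

Differences from A: to B (Δx, Δy, Δh) = (30, -20, -1.05); to C = (-55, -85, -2.84).
Determinant of the coordinate differences = 30·(-85) − (-55)·(-20) = -3650.
∂T/∂x = [(-1.05)·(-85) − (-2.84)·(-20)] / -3650 = -0.008890
∂T/∂y = [30·(-2.84) − (-55)·(-1.05)] / -3650 = +0.03916
Steepest decrease is along −∇f = (+0.008890 E, -0.03916 N) → south.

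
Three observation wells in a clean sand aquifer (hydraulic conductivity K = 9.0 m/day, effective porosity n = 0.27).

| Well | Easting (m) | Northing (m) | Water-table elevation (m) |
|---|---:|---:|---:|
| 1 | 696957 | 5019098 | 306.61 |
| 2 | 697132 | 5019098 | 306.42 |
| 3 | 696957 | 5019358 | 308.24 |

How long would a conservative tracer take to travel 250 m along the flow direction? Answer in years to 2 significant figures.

3.2 years

∂h/∂x = (306.42 − 306.61) / (697132 − 696957) = -0.001086
∂h/∂y = (308.24 − 306.61) / (5019358 − 5019098) = +0.006269
|∇h| = √(-0.001086² + 0.006269²) = 0.006362
Seepage velocity v = K·i/n = 9.0 × 0.006362 / 0.27 = 0.2121 m/day.
t = 250 / 0.2121 = 1179 days = 3.23 years.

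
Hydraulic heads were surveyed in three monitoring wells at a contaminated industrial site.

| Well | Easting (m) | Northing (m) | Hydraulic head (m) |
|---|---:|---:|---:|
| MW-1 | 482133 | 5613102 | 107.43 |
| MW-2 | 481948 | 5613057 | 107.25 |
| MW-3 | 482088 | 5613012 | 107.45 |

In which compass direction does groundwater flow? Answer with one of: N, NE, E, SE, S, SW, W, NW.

NW

Three-point gradient (reference MW-1): Δ to MW-2 = (-185, -45, -0.18), Δ to MW-3 = (-45, -90, +0.02).
∂h/∂x = +0.001169, ∂h/∂y = -0.0008068 (det = 14625).
Flow = −∇h = (-0.001169 east, +0.0008068 north), which points northwest.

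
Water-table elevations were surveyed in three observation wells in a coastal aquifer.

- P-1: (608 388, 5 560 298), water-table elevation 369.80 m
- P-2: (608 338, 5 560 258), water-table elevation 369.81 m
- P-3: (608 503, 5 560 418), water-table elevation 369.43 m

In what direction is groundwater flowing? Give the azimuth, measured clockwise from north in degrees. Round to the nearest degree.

Differences from P-1: to P-2 (Δx, Δy, Δh) = (-50, -40, +0.01); to P-3 = (115, 120, -0.37).
Solve a·Δx + b·Δy = Δh: det = (-50)·120 − 115·(-40) = -1400.
∂h/∂x = [(+0.01)·120 − (-0.37)·(-40)] / -1400 = +0.009714
∂h/∂y = [(-50)·(-0.37) − 115·(+0.01)] / -1400 = -0.01239
Flow direction (−∇h) has components (-0.009714 E, +0.01239 N).
Azimuth = atan2(E, N) = atan2(-0.009714, +0.01239) = 321.9° ≈ 322°.

322°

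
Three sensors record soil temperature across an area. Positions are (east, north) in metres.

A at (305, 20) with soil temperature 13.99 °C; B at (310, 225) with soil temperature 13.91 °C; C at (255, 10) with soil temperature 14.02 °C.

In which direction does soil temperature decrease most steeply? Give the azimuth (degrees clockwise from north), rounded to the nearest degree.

054°

Three-point gradient (reference A): Δ to B = (5, 205, -0.08), Δ to C = (-50, -10, +0.03).
∂T/∂x = -0.0005245, ∂T/∂y = -0.0003775 (det = 10200).
Steepest decrease is along −∇f: components (+0.0005245 E, +0.0003775 N).
Azimuth = atan2(+0.0005245, +0.0003775) = 54.3° ≈ 054°.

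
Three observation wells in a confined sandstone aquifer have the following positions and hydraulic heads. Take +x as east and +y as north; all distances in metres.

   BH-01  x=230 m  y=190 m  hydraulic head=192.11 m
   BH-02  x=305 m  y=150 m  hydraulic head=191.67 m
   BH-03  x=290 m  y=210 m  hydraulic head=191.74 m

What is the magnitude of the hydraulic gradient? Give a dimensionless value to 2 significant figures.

Taking BH-01 as reference: BH-02−BH-01 = (75, -40, -0.44); BH-03−BH-01 = (60, 20, -0.37).
Determinant of the coordinate differences = 75·20 − 60·(-40) = 3900.
∂h/∂x = [(-0.44)·20 − (-0.37)·(-40)] / 3900 = -0.006051
∂h/∂y = [75·(-0.37) − 60·(-0.44)] / 3900 = -0.0003462
|∇h| = √(-0.006051² + -0.0003462²) = 0.006061

0.0061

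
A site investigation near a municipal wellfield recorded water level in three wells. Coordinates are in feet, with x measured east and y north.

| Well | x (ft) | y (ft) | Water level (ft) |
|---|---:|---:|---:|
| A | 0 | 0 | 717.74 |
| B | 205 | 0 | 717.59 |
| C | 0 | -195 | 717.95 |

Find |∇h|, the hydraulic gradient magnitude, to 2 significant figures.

∂h/∂x = (717.59 − 717.74) / (205 − 0) = -0.0007317
∂h/∂y = (717.95 − 717.74) / (-195 − 0) = -0.001077
|∇h| = √(-0.0007317² + -0.001077²) = 0.001302

0.0013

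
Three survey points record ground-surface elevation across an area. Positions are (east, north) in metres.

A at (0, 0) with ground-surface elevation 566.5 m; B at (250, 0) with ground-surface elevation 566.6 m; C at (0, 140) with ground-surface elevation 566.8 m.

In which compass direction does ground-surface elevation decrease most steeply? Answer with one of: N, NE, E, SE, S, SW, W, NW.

S

∂z/∂x = (566.6 − 566.5) / (250 − 0) = +0.0004000
∂z/∂y = (566.8 − 566.5) / (140 − 0) = +0.002143
Steepest decrease is along −∇f = (-0.0004000 E, -0.002143 N) → south.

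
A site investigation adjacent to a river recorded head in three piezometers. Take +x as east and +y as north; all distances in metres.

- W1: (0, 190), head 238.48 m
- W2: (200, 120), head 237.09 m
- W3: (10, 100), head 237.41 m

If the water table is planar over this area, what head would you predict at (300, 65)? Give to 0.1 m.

236.2 m

Differences from W1: to W2 (Δx, Δy, Δh) = (200, -70, -1.39); to W3 = (10, -90, -1.07).
Solve a·Δx + b·Δy = Δh: det = 200·(-90) − 10·(-70) = -17300.
∂h/∂x = [(-1.39)·(-90) − (-1.07)·(-70)] / -17300 = -0.002902
∂h/∂y = [200·(-1.07) − 10·(-1.39)] / -17300 = +0.01157
h(300, 65) = 238.48 + (-0.002902)·(300) + (+0.01157)·(-125) = 238.48 -0.871 -1.446 = 236.164 m.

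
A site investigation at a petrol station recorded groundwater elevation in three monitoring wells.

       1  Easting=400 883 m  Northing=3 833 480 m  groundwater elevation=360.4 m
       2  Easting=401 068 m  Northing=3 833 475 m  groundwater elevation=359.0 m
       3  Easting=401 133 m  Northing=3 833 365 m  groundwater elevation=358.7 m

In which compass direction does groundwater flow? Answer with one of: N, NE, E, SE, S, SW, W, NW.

E

Three-point gradient (reference 1): Δ to 2 = (185, -5, -1.4), Δ to 3 = (250, -115, -1.7).
∂h/∂x = -0.007615, ∂h/∂y = -0.001773 (det = -20025).
Flow = −∇h = (+0.007615 east, +0.001773 north), which points east.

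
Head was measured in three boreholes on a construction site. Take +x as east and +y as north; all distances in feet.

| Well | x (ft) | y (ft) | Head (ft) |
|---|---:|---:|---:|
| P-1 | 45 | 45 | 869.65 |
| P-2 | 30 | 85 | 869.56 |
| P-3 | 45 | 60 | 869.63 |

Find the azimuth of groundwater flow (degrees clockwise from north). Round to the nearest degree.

With h = a·x + b·y + c and P-1 as origin, the differences give:
  (-15)·a + 40·b = -0.09
  0·a + 15·b = -0.02
Eliminate b (×15 and ×40, subtract): -225·a = -0.550 → a = ∂h/∂x = +0.002444
Back-substitute: b = ∂h/∂y = -0.001333.
Flow direction (−∇h) has components (-0.002444 E, +0.001333 N).
Azimuth = atan2(E, N) = atan2(-0.002444, +0.001333) = 298.6° ≈ 299°.

299°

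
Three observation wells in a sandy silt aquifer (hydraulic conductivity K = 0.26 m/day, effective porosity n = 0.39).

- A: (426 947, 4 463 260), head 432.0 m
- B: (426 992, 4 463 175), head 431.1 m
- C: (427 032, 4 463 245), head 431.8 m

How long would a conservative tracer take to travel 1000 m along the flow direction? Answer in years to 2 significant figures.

400 years

Taking A as reference: B−A = (45, -85, -0.9); C−A = (85, -15, -0.2).
Solve a·Δx + b·Δy = Δh: det = 45·(-15) − 85·(-85) = 6550.
∂h/∂x = [(-0.9)·(-15) − (-0.2)·(-85)] / 6550 = -0.0005344
∂h/∂y = [45·(-0.2) − 85·(-0.9)] / 6550 = +0.01031
|∇h| = √(-0.0005344² + 0.01031²) = 0.01032
Seepage velocity v = K·i/n = 0.26 × 0.01032 / 0.39 = 0.00688 m/day.
t = 1000 / 0.00688 = 1.453e+05 days = 398 years.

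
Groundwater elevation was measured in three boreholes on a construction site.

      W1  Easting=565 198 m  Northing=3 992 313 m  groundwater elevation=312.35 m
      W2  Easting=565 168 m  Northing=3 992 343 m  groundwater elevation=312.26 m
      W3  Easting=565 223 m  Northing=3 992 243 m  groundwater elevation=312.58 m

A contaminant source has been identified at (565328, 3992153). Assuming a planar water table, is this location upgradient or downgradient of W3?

upgradient

With h = a·x + b·y + c and W1 as origin, the differences give:
  (-30)·a + 30·b = -0.09
  25·a + (-70)·b = +0.23
Eliminate b (×(-70) and ×30, subtract): 1350·a = -0.600 → a = ∂h/∂x = -0.0004444
Back-substitute: b = ∂h/∂y = -0.003444.
Head at (565328, 3992153) = 312.35 + (-0.0004444)·(130) + (-0.003444)·(-160) = 312.84 m.
That is higher than the 312.58 m at W3, so the point is upgradient.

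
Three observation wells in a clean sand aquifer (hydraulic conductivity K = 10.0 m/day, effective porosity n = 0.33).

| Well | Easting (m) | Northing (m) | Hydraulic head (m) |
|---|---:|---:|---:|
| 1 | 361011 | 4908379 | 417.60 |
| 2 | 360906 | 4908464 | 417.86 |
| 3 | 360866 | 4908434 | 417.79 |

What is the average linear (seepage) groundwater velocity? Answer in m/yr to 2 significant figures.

With h = a·x + b·y + c and 1 as origin, the differences give:
  (-105)·a + 85·b = +0.26
  (-145)·a + 55·b = +0.19
Eliminate b (×55 and ×85, subtract): 6550·a = -1.850 → a = ∂h/∂x = -0.0002824
Back-substitute: b = ∂h/∂y = +0.002710.
|∇h| = √(-0.0002824² + 0.002710²) = 0.002725
Seepage velocity v = K·i/n = 10.0 × 0.002725 / 0.33 = 0.08258 m/day = 30.16 m/yr.

30 m/yr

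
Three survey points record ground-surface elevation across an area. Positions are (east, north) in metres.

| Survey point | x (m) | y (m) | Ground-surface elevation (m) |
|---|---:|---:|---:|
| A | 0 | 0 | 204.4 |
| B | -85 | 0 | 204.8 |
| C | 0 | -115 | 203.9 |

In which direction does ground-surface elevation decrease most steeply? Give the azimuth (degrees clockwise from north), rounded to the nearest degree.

133°

∂z/∂x = (204.8 − 204.4) / (-85 − 0) = -0.004706
∂z/∂y = (203.9 − 204.4) / (-115 − 0) = +0.004348
Steepest decrease is along −∇f: components (+0.004706 E, -0.004348 N).
Azimuth = atan2(+0.004706, -0.004348) = 132.7° ≈ 133°.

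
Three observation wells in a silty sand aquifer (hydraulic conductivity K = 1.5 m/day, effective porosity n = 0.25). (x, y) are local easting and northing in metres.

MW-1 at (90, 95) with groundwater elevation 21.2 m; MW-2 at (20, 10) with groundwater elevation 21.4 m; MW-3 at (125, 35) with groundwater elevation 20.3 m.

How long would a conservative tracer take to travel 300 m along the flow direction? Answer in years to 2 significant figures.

Taking MW-1 as reference: MW-2−MW-1 = (-70, -85, +0.2); MW-3−MW-1 = (35, -60, -0.9).
Determinant of the coordinate differences = (-70)·(-60) − 35·(-85) = 7175.
∂h/∂x = [(+0.2)·(-60) − (-0.9)·(-85)] / 7175 = -0.01233
∂h/∂y = [(-70)·(-0.9) − 35·(+0.2)] / 7175 = +0.007805
|∇h| = √(-0.01233² + 0.007805²) = 0.01459
Seepage velocity v = K·i/n = 1.5 × 0.01459 / 0.25 = 0.08754 m/day.
t = 300 / 0.08754 = 3427 days = 9.38 years.

9.4 years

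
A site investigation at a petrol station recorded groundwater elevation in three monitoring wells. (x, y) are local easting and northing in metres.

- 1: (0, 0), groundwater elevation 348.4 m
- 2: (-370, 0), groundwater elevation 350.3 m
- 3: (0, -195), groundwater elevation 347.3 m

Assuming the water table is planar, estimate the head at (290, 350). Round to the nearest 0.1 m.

∂h/∂x = (350.3 − 348.4) / (-370 − 0) = -0.005135
∂h/∂y = (347.3 − 348.4) / (-195 − 0) = +0.005641
h(290, 350) = 348.4 + (-0.005135)·(290) + (+0.005641)·(350) = 348.4 -1.489 +1.974 = 348.885 m.

348.9 m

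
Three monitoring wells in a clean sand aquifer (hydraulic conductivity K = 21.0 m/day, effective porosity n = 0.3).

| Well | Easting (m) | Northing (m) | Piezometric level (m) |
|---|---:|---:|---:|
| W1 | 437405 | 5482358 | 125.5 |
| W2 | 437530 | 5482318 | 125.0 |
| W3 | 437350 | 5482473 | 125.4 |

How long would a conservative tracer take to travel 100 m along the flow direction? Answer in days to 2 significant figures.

240 days

Taking W1 as reference: W2−W1 = (125, -40, -0.5); W3−W1 = (-55, 115, -0.1).
Solve a·Δx + b·Δy = Δh: det = 125·115 − (-55)·(-40) = 12175.
∂h/∂x = [(-0.5)·115 − (-0.1)·(-40)] / 12175 = -0.005051
∂h/∂y = [125·(-0.1) − (-55)·(-0.5)] / 12175 = -0.003285
|∇h| = √(-0.005051² + -0.003285²) = 0.006025
Seepage velocity v = K·i/n = 21.0 × 0.006025 / 0.3 = 0.4218 m/day.
t = 100 / 0.4218 = 237.1 days.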